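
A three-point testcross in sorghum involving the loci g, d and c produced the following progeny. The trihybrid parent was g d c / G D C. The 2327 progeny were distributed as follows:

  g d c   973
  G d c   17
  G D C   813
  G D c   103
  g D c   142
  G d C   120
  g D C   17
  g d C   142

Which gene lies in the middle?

The two rarest classes, G d c and g D C, are the double crossovers. Comparing them with the parentals, only the g allele has switched, so g is the middle locus and the order is c – g – d.

g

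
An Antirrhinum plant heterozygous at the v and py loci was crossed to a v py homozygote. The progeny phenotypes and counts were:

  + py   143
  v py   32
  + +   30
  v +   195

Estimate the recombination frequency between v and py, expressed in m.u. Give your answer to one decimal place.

15.5 m.u.

The two most frequent classes, + py (143) and v + (195), are the parental types, so the F1 was + py / v +.
The recombinant classes are + + and v py: 30 + 32 = 62.
Recombination frequency = 62/400 = 0.1550 ≈ 15.5%, i.e. 15.5 m.u.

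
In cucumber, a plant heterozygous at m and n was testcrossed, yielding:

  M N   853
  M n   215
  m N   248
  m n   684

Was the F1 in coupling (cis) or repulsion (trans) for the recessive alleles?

The two most frequent classes are M N (853) and m n (684); these are the parental (non-recombinant) types.
So the F1 carried M N on one chromosome and m n on the other — the recessive alleles are on the same chromosome (cis / coupling).

cis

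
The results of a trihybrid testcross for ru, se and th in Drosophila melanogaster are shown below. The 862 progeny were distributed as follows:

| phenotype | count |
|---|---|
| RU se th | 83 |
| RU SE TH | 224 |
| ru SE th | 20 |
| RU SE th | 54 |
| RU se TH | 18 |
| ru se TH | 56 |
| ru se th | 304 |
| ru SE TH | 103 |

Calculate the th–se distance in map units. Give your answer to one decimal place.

17.2 map units

The two most frequent reciprocal classes, RU SE TH and ru se th, are the parental types, so the F1 was RU SE TH / ru se th.
The two rarest classes, RU se TH and ru SE th, are the double crossovers. Comparing them with the parentals, only the se allele has switched, so se is the middle locus and the order is ru – se – th.
Crossovers in the se–th interval produce the single-crossover classes RU SE th and ru se TH (54 + 56 = 110) plus the double crossovers (38).
RF(se–th) = (110 + 38) / 862 = 148/862 = 0.1717 → 17.2 map units.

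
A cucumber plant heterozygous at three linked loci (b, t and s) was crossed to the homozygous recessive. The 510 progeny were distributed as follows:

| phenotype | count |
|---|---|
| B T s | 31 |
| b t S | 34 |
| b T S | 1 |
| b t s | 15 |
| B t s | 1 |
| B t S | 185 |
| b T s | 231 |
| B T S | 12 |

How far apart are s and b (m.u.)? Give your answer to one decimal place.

13.1 m.u.

The two most frequent reciprocal classes, B t S and b T s, are the parental types, so the F1 was B t S / b T s.
The two rarest classes, B t s and b T S, are the double crossovers. Comparing them with the parentals, only the s allele has switched, so s is the middle locus and the order is t – s – b.
Crossovers in the s–b interval produce the single-crossover classes b t S and B T s (34 + 31 = 65) plus the double crossovers (2).
RF(s–b) = (65 + 2) / 510 = 67/510 = 0.1314 → 13.1 m.u.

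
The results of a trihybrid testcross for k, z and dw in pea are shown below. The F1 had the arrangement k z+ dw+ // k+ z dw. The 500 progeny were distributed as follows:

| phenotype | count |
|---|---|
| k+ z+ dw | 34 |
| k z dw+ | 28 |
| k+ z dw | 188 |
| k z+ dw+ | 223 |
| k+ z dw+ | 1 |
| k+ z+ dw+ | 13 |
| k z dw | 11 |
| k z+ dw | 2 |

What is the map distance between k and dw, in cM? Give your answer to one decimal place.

The two rarest classes, k z+ dw and k+ z dw+, are the double crossovers. Comparing them with the parentals, only the dw allele has switched, so dw is the middle locus and the order is k – dw – z.
Crossovers in the k–dw interval produce the single-crossover classes k+ z+ dw+ and k z dw (13 + 11 = 24) plus the double crossovers (3).
RF(k–dw) = (24 + 3) / 500 = 27/500 = 0.0540 → 5.4 cM.

5.4 cM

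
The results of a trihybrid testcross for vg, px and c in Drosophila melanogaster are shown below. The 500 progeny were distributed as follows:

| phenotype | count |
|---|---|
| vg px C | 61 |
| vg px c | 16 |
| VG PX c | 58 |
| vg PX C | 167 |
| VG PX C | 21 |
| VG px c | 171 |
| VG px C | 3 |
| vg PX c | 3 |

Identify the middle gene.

The two most frequent reciprocal classes, VG px c and vg PX C, are the parental types, so the F1 was VG px c / vg PX C.
The two rarest classes, VG px C and vg PX c, are the double crossovers. Comparing them with the parentals, only the c allele has switched, so c is the middle locus and the order is px – c – vg.

c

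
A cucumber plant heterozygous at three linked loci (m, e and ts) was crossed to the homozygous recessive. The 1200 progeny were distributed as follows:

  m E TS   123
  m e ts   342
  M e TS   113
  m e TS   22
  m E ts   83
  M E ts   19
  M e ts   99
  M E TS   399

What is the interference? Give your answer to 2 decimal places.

0.21

The two most frequent reciprocal classes, M E TS and m e ts, are the parental types, so the F1 was M E TS / m e ts.
The two rarest classes, M E ts and m e TS, are the double crossovers. Comparing them with the parentals, only the ts allele has switched, so ts is the middle locus and the order is e – ts – m.
e–ts: (196 + 41)/1200 = 0.1975; ts–m: (222 + 41)/1200 = 0.2192.
Expected DCO frequency = 0.1975 × 0.2192 ≈ 0.04329; observed = 41/1200 ≈ 0.03417.
Coefficient of coincidence = 0.03417/0.04329 ≈ 0.79; interference = 1 − 0.79 = 0.21.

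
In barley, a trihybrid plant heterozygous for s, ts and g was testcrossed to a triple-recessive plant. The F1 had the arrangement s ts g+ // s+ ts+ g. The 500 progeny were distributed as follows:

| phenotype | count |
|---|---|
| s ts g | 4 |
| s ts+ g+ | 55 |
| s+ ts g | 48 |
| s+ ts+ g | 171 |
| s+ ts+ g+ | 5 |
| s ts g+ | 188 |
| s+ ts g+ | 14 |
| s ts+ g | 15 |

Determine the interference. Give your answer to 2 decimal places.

The two rarest classes, s ts g and s+ ts+ g+, are the double crossovers. Comparing them with the parentals, only the g allele has switched, so g is the middle locus and the order is s – g – ts.
s–g: (29 + 9)/500 = 0.0760; g–ts: (103 + 9)/500 = 0.2240.
Expected DCO frequency = 0.0760 × 0.2240 ≈ 0.01702; observed = 9/500 ≈ 0.01800.
Coefficient of coincidence = 0.01800/0.01702 ≈ 1.06; interference = 1 − 1.06 = -0.06.

-0.06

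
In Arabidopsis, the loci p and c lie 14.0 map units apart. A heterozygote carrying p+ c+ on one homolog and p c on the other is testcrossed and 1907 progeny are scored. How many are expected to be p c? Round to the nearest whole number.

A map distance of 14.0 map units corresponds to a recombination frequency of 0.140.
The F1 is p+ c+ / p c, so p c is a parental gamete class with expected frequency (1 − r)/2 = 0.860/2 = 0.4300.
Expected number = 0.4300 × 1907 = 820.01 ≈ 820.

820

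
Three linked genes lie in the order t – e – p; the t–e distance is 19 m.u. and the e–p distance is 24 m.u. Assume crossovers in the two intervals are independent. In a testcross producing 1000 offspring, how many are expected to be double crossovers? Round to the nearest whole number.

Map distances give recombination frequencies of 0.190 and 0.240 for the two intervals.
With no interference, expected double-crossover frequency = 0.190 × 0.240 = 0.04560.
Expected number = 0.04560 × 1000 = 45.60 ≈ 46.

46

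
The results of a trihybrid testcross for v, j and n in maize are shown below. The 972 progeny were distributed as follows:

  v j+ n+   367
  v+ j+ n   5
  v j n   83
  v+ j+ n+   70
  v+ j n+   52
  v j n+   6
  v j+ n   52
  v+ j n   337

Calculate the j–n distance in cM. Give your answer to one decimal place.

The two most frequent reciprocal classes, v j+ n+ and v+ j n, are the parental types, so the F1 was v j+ n+ / v+ j n.
The two rarest classes, v j n+ and v+ j+ n, are the double crossovers. Comparing them with the parentals, only the j allele has switched, so j is the middle locus and the order is n – j – v.
Crossovers in the n–j interval produce the single-crossover classes v j+ n and v+ j n+ (52 + 52 = 104) plus the double crossovers (11).
RF(n–j) = (104 + 11) / 972 = 115/972 = 0.1183 → 11.8 cM.

11.8 cM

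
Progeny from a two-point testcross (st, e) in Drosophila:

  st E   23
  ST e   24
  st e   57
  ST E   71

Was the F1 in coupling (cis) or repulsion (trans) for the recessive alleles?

The two most frequent classes are ST E (71) and st e (57); these are the parental (non-recombinant) types.
So the F1 carried ST E on one chromosome and st e on the other — the recessive alleles are on the same chromosome (cis / coupling).

cis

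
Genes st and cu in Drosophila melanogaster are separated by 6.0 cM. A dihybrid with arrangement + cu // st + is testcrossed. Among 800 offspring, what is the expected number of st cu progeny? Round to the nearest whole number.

A map distance of 6.0 cM corresponds to a recombination frequency of 0.060.
The F1 is + cu / st +, so st cu is a recombinant gamete class with expected frequency r/2 = 0.060/2 = 0.0300.
Expected number = 0.0300 × 800 = 24.00 ≈ 24.

24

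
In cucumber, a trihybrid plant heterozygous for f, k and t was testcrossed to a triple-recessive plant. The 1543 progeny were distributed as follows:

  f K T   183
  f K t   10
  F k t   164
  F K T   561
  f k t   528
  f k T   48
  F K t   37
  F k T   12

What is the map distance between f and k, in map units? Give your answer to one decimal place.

23.9 map units

The two most frequent reciprocal classes, F K T and f k t, are the parental types, so the F1 was F K T / f k t.
The two rarest classes, F k T and f K t, are the double crossovers. Comparing them with the parentals, only the k allele has switched, so k is the middle locus and the order is t – k – f.
Crossovers in the k–f interval produce the single-crossover classes f K T and F k t (183 + 164 = 347) plus the double crossovers (22).
RF(k–f) = (347 + 22) / 1543 = 369/1543 = 0.2391 → 23.9 map units.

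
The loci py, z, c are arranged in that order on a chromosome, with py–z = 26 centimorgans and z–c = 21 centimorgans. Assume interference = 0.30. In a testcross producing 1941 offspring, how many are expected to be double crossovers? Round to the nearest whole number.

74

Map distances give recombination frequencies of 0.260 and 0.210 for the two intervals.
With interference 0.30 (so coincidence = 0.70), expected double-crossover frequency = 0.260 × 0.210 × 0.70 = 0.03822.
Expected number = 0.03822 × 1941 = 74.19 ≈ 74.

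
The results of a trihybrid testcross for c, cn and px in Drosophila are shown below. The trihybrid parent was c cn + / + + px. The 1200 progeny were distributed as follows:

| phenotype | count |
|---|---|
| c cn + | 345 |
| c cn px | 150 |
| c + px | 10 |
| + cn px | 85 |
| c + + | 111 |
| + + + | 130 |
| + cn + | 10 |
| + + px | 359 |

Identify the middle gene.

The two rarest classes, + cn + and c + px, are the double crossovers. Comparing them with the parentals, only the c allele has switched, so c is the middle locus and the order is px – c – cn.

c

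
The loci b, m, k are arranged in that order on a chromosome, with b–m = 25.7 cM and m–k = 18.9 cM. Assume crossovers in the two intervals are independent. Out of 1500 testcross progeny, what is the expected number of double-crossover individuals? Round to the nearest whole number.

73

Map distances give recombination frequencies of 0.257 and 0.189 for the two intervals.
With no interference, expected double-crossover frequency = 0.257 × 0.189 = 0.04857.
Expected number = 0.04857 × 1500 = 72.86 ≈ 73.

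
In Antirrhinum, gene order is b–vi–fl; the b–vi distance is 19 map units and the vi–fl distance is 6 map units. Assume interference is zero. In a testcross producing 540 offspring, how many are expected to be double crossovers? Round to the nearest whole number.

Map distances give recombination frequencies of 0.190 and 0.060 for the two intervals.
With no interference, expected double-crossover frequency = 0.190 × 0.060 = 0.01140.
Expected number = 0.01140 × 540 = 6.16 ≈ 6.

6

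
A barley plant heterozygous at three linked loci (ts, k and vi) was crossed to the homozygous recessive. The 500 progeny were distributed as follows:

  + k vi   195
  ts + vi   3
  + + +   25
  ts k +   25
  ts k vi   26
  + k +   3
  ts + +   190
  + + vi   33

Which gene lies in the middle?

vi

The two most frequent reciprocal classes, ts + + and + k vi, are the parental types, so the F1 was ts + + / + k vi.
The two rarest classes, ts + vi and + k +, are the double crossovers. Comparing them with the parentals, only the vi allele has switched, so vi is the middle locus and the order is ts – vi – k.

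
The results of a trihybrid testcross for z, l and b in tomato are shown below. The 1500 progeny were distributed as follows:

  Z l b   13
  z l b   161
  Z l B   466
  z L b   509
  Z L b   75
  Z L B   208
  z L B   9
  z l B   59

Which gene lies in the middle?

The two most frequent reciprocal classes, z L b and Z l B, are the parental types, so the F1 was z L b / Z l B.
The two rarest classes, z L B and Z l b, are the double crossovers. Comparing them with the parentals, only the b allele has switched, so b is the middle locus and the order is l – b – z.

b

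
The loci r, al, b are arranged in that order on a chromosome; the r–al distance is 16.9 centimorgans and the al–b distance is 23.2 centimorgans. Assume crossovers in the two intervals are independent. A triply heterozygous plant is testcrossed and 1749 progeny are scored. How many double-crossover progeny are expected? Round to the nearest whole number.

Map distances give recombination frequencies of 0.169 and 0.232 for the two intervals.
With no interference, expected double-crossover frequency = 0.169 × 0.232 = 0.03921.
Expected number = 0.03921 × 1749 = 68.57 ≈ 69.

69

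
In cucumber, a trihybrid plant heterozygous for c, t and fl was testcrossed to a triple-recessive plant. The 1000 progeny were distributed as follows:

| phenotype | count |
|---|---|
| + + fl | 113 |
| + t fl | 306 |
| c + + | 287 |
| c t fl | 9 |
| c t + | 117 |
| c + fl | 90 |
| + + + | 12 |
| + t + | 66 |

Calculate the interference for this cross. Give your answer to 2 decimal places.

0.53

The two most frequent reciprocal classes, + t fl and c + +, are the parental types, so the F1 was + t fl / c + +.
The two rarest classes, c t fl and + + +, are the double crossovers. Comparing them with the parentals, only the c allele has switched, so c is the middle locus and the order is fl – c – t.
fl–c: (156 + 21)/1000 = 0.1770; c–t: (230 + 21)/1000 = 0.2510.
Expected DCO frequency = 0.1770 × 0.2510 ≈ 0.04443; observed = 21/1000 ≈ 0.02100.
Coefficient of coincidence = 0.02100/0.04443 ≈ 0.47; interference = 1 − 0.47 = 0.53.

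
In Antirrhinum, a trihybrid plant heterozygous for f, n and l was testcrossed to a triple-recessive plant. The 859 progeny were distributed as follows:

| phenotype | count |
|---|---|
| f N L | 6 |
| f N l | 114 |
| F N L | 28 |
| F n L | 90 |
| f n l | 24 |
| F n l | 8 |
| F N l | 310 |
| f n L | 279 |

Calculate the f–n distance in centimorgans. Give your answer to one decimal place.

The two most frequent reciprocal classes, f n L and F N l, are the parental types, so the F1 was f n L / F N l.
The two rarest classes, f N L and F n l, are the double crossovers. Comparing them with the parentals, only the n allele has switched, so n is the middle locus and the order is l – n – f.
Crossovers in the n–f interval produce the single-crossover classes F n L and f N l (90 + 114 = 204) plus the double crossovers (14).
RF(n–f) = (204 + 14) / 859 = 218/859 = 0.2538 → 25.4 centimorgans.

25.4 centimorgans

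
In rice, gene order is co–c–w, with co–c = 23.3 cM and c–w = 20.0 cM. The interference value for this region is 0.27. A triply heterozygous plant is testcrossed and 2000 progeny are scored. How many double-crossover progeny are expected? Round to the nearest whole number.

Map distances give recombination frequencies of 0.233 and 0.200 for the two intervals.
With interference 0.27 (so coincidence = 0.73), expected double-crossover frequency = 0.233 × 0.200 × 0.73 = 0.03402.
Expected number = 0.03402 × 2000 = 68.04 ≈ 68.

68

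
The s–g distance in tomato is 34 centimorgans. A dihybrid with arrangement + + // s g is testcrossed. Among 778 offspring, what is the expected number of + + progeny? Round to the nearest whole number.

257

A map distance of 34 centimorgans corresponds to a recombination frequency of 0.340.
The F1 is + + / s g, so + + is a parental gamete class with expected frequency (1 − r)/2 = 0.660/2 = 0.3300.
Expected number = 0.3300 × 778 = 256.74 ≈ 257.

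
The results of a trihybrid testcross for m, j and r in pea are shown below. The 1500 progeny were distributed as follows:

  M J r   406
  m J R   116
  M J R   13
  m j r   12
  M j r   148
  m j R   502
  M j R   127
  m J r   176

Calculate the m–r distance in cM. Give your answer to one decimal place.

21.9 cM

The two most frequent reciprocal classes, M J r and m j R, are the parental types, so the F1 was M J r / m j R.
The two rarest classes, M J R and m j r, are the double crossovers. Comparing them with the parentals, only the r allele has switched, so r is the middle locus and the order is j – r – m.
Crossovers in the r–m interval produce the single-crossover classes m J r and M j R (176 + 127 = 303) plus the double crossovers (25).
RF(r–m) = (303 + 25) / 1500 = 328/1500 = 0.2187 → 21.9 cM.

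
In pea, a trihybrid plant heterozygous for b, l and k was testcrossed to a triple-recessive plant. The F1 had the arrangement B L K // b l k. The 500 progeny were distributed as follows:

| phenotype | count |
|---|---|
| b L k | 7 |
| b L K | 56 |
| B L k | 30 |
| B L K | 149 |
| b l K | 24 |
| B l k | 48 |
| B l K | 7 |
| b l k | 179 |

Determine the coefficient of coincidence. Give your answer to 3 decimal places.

The two rarest classes, B l K and b L k, are the double crossovers. Comparing them with the parentals, only the l allele has switched, so l is the middle locus and the order is k – l – b.
k–l: (54 + 14)/500 = 0.1360; l–b: (104 + 14)/500 = 0.2360.
Expected DCO frequency = 0.1360 × 0.2360 ≈ 0.03210; observed = 14/500 ≈ 0.02800.
Coefficient of coincidence = 0.02800/0.03210 ≈ 0.872.

0.872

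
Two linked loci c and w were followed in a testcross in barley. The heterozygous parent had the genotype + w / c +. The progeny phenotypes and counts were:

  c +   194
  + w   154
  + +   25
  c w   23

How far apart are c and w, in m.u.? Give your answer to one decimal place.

12.1 m.u.

The recombinant classes are + + and c w: 25 + 23 = 48.
Recombination frequency = 48/396 = 0.1212 ≈ 12.1%, i.e. 12.1 m.u.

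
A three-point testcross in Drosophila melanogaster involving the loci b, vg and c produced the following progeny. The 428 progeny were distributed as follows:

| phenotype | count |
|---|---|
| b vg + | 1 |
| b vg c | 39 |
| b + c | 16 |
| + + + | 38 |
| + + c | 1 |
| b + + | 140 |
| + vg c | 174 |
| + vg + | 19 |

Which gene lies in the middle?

The two most frequent reciprocal classes, b + + and + vg c, are the parental types, so the F1 was b + + / + vg c.
The two rarest classes, b vg + and + + c, are the double crossovers. Comparing them with the parentals, only the vg allele has switched, so vg is the middle locus and the order is c – vg – b.

vg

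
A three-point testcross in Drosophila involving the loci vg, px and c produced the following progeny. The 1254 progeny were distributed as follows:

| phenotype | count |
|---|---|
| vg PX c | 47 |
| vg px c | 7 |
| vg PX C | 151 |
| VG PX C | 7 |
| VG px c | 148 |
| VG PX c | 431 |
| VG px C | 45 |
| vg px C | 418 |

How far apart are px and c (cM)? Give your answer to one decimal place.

The two most frequent reciprocal classes, vg px C and VG PX c, are the parental types, so the F1 was vg px C / VG PX c.
The two rarest classes, vg px c and VG PX C, are the double crossovers. Comparing them with the parentals, only the c allele has switched, so c is the middle locus and the order is px – c – vg.
Crossovers in the px–c interval produce the single-crossover classes vg PX C and VG px c (151 + 148 = 299) plus the double crossovers (14).
RF(px–c) = (299 + 14) / 1254 = 313/1254 = 0.2496 → 25.0 cM.

25.0 cM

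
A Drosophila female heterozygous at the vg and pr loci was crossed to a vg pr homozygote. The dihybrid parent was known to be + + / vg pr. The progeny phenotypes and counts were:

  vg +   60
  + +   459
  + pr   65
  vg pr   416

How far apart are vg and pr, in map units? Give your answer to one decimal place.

12.5 map units

The recombinant classes are + pr and vg +: 65 + 60 = 125.
Recombination frequency = 125/1000 = 0.1250 ≈ 12.5%, i.e. 12.5 map units.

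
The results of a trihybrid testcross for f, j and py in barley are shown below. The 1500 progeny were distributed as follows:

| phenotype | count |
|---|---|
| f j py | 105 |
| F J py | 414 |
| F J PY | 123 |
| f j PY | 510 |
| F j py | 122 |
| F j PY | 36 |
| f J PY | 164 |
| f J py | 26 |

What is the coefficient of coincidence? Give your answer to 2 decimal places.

The two most frequent reciprocal classes, F J py and f j PY, are the parental types, so the F1 was F J py / f j PY.
The two rarest classes, f J py and F j PY, are the double crossovers. Comparing them with the parentals, only the f allele has switched, so f is the middle locus and the order is py – f – j.
py–f: (228 + 62)/1500 = 0.1933; f–j: (286 + 62)/1500 = 0.2320.
Expected DCO frequency = 0.1933 × 0.2320 ≈ 0.04485; observed = 62/1500 ≈ 0.04133.
Coefficient of coincidence = 0.04133/0.04485 ≈ 0.92.

0.92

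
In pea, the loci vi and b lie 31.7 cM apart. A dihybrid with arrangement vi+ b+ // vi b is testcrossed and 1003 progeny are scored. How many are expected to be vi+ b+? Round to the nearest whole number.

343

A map distance of 31.7 cM corresponds to a recombination frequency of 0.317.
The F1 is vi+ b+ / vi b, so vi+ b+ is a parental gamete class with expected frequency (1 − r)/2 = 0.683/2 = 0.3415.
Expected number = 0.3415 × 1003 = 342.52 ≈ 343.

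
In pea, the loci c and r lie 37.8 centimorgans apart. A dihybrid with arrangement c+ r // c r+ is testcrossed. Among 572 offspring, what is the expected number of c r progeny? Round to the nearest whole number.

108

A map distance of 37.8 centimorgans corresponds to a recombination frequency of 0.378.
The F1 is c+ r / c r+, so c r is a recombinant gamete class with expected frequency r/2 = 0.378/2 = 0.1890.
Expected number = 0.1890 × 572 = 108.11 ≈ 108.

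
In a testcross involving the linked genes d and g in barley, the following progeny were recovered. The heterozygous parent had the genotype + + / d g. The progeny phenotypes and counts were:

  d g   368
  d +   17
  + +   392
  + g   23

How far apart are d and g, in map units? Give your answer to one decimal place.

5.0 map units

The recombinant classes are + g and d +: 23 + 17 = 40.
Recombination frequency = 40/800 = 0.0500 ≈ 5.0%, i.e. 5.0 map units.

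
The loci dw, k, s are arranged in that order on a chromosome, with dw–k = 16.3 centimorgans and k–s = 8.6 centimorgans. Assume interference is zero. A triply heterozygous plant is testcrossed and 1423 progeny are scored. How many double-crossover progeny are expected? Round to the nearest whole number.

20

Map distances give recombination frequencies of 0.163 and 0.086 for the two intervals.
With no interference, expected double-crossover frequency = 0.163 × 0.086 = 0.01402.
Expected number = 0.01402 × 1423 = 19.95 ≈ 20.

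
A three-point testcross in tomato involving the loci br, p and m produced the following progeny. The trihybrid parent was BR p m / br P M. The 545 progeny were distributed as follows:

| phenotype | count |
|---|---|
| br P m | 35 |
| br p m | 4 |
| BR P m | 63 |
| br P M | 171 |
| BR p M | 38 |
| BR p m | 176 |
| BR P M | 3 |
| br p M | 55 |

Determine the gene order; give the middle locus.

br

The two rarest classes, br p m and BR P M, are the double crossovers. Comparing them with the parentals, only the br allele has switched, so br is the middle locus and the order is p – br – m.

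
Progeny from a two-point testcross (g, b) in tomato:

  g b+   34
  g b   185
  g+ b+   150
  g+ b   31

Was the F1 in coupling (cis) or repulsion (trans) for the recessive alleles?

cis

The two most frequent classes are g+ b+ (150) and g b (185); these are the parental (non-recombinant) types.
So the F1 carried g+ b+ on one chromosome and g b on the other — the recessive alleles are on the same chromosome (cis / coupling).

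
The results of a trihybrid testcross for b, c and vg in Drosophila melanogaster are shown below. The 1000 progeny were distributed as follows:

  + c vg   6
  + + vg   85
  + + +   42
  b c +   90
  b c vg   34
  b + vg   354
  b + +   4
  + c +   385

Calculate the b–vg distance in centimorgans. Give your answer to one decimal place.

18.5 centimorgans

The two most frequent reciprocal classes, b + vg and + c +, are the parental types, so the F1 was b + vg / + c +.
The two rarest classes, b + + and + c vg, are the double crossovers. Comparing them with the parentals, only the vg allele has switched, so vg is the middle locus and the order is b – vg – c.
Crossovers in the b–vg interval produce the single-crossover classes + + vg and b c + (85 + 90 = 175) plus the double crossovers (10).
RF(b–vg) = (175 + 10) / 1000 = 185/1000 = 0.1850 → 18.5 centimorgans.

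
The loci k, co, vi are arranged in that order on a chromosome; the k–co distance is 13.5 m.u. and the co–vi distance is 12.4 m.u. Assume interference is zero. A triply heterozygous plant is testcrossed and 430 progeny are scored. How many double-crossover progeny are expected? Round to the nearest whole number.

Map distances give recombination frequencies of 0.135 and 0.124 for the two intervals.
With no interference, expected double-crossover frequency = 0.135 × 0.124 = 0.01674.
Expected number = 0.01674 × 430 = 7.20 ≈ 7.

7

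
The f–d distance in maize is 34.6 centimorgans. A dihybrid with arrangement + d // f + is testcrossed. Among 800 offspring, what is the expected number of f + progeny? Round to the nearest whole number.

262

A map distance of 34.6 centimorgans corresponds to a recombination frequency of 0.346.
The F1 is + d / f +, so f + is a parental gamete class with expected frequency (1 − r)/2 = 0.654/2 = 0.3270.
Expected number = 0.3270 × 800 = 261.60 ≈ 262.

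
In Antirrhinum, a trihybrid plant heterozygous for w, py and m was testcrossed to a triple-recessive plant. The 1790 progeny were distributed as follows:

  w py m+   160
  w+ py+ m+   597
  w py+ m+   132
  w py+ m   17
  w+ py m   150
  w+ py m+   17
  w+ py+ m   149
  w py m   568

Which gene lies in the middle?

py

The two most frequent reciprocal classes, w+ py+ m+ and w py m, are the parental types, so the F1 was w+ py+ m+ / w py m.
The two rarest classes, w+ py m+ and w py+ m, are the double crossovers. Comparing them with the parentals, only the py allele has switched, so py is the middle locus and the order is m – py – w.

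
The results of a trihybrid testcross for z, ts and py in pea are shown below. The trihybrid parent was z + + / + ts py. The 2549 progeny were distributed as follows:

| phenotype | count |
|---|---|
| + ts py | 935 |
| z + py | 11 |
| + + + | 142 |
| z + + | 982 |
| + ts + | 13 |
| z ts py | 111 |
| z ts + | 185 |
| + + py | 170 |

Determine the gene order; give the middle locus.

The two rarest classes, z + py and + ts +, are the double crossovers. Comparing them with the parentals, only the py allele has switched, so py is the middle locus and the order is z – py – ts.

py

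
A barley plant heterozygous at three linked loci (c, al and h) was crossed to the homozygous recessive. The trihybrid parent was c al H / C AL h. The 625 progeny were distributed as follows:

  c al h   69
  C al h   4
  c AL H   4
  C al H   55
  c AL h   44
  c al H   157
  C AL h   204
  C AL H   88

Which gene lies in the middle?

The two rarest classes, c AL H and C al h, are the double crossovers. Comparing them with the parentals, only the al allele has switched, so al is the middle locus and the order is h – al – c.

al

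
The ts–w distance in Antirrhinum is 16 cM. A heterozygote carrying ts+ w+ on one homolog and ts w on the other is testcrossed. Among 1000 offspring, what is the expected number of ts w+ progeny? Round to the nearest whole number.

80

A map distance of 16 cM corresponds to a recombination frequency of 0.160.
The F1 is ts+ w+ / ts w, so ts w+ is a recombinant gamete class with expected frequency r/2 = 0.160/2 = 0.0800.
Expected number = 0.0800 × 1000 = 80.00 ≈ 80.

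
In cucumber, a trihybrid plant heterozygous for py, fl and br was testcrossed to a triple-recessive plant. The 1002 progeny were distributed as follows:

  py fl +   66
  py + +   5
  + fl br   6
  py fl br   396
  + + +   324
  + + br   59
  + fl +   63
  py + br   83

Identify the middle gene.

The two most frequent reciprocal classes, py fl br and + + +, are the parental types, so the F1 was py fl br / + + +.
The two rarest classes, + fl br and py + +, are the double crossovers. Comparing them with the parentals, only the py allele has switched, so py is the middle locus and the order is br – py – fl.

py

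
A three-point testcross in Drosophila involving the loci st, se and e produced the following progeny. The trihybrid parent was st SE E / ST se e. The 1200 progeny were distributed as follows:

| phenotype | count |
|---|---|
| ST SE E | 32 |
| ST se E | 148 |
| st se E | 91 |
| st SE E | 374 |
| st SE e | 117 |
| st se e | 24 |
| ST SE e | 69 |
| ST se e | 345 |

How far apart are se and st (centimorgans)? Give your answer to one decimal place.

18.0 centimorgans

The two rarest classes, ST SE E and st se e, are the double crossovers. Comparing them with the parentals, only the st allele has switched, so st is the middle locus and the order is e – st – se.
Crossovers in the st–se interval produce the single-crossover classes st se E and ST SE e (91 + 69 = 160) plus the double crossovers (56).
RF(st–se) = (160 + 56) / 1200 = 216/1200 = 0.1800 → 18.0 centimorgans.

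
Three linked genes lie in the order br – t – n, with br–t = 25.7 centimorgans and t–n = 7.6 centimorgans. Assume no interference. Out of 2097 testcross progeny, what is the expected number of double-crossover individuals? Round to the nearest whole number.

Map distances give recombination frequencies of 0.257 and 0.076 for the two intervals.
With no interference, expected double-crossover frequency = 0.257 × 0.076 = 0.01953.
Expected number = 0.01953 × 2097 = 40.96 ≈ 41.

41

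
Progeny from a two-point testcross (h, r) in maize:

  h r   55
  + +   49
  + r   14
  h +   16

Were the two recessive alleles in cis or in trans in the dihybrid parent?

The two most frequent classes are + + (49) and h r (55); these are the parental (non-recombinant) types.
So the F1 carried + + on one chromosome and h r on the other — the recessive alleles are on the same chromosome (cis / coupling).

cis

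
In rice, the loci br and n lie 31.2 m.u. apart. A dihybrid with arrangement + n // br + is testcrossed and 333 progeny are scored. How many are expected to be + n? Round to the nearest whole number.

115

A map distance of 31.2 m.u. corresponds to a recombination frequency of 0.312.
The F1 is + n / br +, so + n is a parental gamete class with expected frequency (1 − r)/2 = 0.688/2 = 0.3440.
Expected number = 0.3440 × 333 = 114.55 ≈ 115.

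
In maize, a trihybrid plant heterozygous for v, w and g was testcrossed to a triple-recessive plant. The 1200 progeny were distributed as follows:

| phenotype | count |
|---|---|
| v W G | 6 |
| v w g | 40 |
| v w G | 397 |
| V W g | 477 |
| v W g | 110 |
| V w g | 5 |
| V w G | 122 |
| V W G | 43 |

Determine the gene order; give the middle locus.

The two most frequent reciprocal classes, V W g and v w G, are the parental types, so the F1 was V W g / v w G.
The two rarest classes, V w g and v W G, are the double crossovers. Comparing them with the parentals, only the w allele has switched, so w is the middle locus and the order is v – w – g.

w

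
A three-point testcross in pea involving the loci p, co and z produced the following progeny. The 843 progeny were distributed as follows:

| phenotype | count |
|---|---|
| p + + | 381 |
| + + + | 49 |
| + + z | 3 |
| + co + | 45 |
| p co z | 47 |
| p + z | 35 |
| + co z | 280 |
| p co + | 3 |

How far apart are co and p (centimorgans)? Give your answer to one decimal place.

12.1 centimorgans

The two most frequent reciprocal classes, + co z and p + +, are the parental types, so the F1 was + co z / p + +.
The two rarest classes, + + z and p co +, are the double crossovers. Comparing them with the parentals, only the co allele has switched, so co is the middle locus and the order is p – co – z.
Crossovers in the p–co interval produce the single-crossover classes p co z and + + + (47 + 49 = 96) plus the double crossovers (6).
RF(p–co) = (96 + 6) / 843 = 102/843 = 0.1210 → 12.1 centimorgans.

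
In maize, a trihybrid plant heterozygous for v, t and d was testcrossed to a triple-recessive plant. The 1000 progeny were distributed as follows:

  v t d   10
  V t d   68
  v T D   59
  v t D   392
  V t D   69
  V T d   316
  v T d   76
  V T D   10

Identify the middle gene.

The two most frequent reciprocal classes, v t D and V T d, are the parental types, so the F1 was v t D / V T d.
The two rarest classes, v t d and V T D, are the double crossovers. Comparing them with the parentals, only the d allele has switched, so d is the middle locus and the order is v – d – t.

d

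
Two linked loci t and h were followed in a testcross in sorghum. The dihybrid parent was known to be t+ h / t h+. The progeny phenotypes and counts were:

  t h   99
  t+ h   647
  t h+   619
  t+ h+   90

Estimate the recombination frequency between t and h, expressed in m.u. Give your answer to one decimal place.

13.0 m.u.

The recombinant classes are t+ h+ and t h: 90 + 99 = 189.
Recombination frequency = 189/1455 = 0.1299 ≈ 13.0%, i.e. 13.0 m.u.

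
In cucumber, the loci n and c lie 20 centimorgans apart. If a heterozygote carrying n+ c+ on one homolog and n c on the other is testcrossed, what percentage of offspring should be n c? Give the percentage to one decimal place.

40.0%

A map distance of 20 centimorgans corresponds to a recombination frequency of 0.200.
The F1 is n+ c+ / n c, so n c is a parental gamete class with expected frequency (1 − r)/2 = 0.800/2 = 0.4000.
That is 0.4000 = 40.0% of the progeny.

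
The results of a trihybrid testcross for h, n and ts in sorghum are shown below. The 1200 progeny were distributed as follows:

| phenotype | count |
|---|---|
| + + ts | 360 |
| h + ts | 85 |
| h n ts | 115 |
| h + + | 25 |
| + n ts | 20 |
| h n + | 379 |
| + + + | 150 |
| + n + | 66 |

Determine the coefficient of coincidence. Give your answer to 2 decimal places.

0.89

The two most frequent reciprocal classes, h n + and + + ts, are the parental types, so the F1 was h n + / + + ts.
The two rarest classes, h + + and + n ts, are the double crossovers. Comparing them with the parentals, only the n allele has switched, so n is the middle locus and the order is h – n – ts.
h–n: (151 + 45)/1200 = 0.1633; n–ts: (265 + 45)/1200 = 0.2583.
Expected DCO frequency = 0.1633 × 0.2583 ≈ 0.04218; observed = 45/1200 ≈ 0.03750.
Coefficient of coincidence = 0.03750/0.04218 ≈ 0.89.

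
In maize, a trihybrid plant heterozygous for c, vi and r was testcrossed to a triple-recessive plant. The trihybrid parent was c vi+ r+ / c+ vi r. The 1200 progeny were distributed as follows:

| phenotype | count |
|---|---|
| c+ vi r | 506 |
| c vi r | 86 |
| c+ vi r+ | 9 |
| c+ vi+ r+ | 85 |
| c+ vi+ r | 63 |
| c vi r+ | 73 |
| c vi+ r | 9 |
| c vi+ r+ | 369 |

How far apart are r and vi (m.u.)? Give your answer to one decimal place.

The two rarest classes, c vi+ r and c+ vi r+, are the double crossovers. Comparing them with the parentals, only the r allele has switched, so r is the middle locus and the order is c – r – vi.
Crossovers in the r–vi interval produce the single-crossover classes c vi r+ and c+ vi+ r (73 + 63 = 136) plus the double crossovers (18).
RF(r–vi) = (136 + 18) / 1200 = 154/1200 = 0.1283 → 12.8 m.u.

12.8 m.u.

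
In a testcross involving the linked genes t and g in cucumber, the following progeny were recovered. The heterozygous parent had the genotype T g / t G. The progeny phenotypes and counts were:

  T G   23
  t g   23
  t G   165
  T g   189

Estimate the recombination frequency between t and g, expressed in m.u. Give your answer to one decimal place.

The recombinant classes are T G and t g: 23 + 23 = 46.
Recombination frequency = 46/400 = 0.1150 ≈ 11.5%, i.e. 11.5 m.u.

11.5 m.u.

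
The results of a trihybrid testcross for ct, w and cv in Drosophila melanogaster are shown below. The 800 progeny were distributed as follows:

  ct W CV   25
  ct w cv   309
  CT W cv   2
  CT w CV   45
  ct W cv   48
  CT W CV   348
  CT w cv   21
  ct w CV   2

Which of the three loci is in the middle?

The two most frequent reciprocal classes, CT W CV and ct w cv, are the parental types, so the F1 was CT W CV / ct w cv.
The two rarest classes, CT W cv and ct w CV, are the double crossovers. Comparing them with the parentals, only the cv allele has switched, so cv is the middle locus and the order is ct – cv – w.

cv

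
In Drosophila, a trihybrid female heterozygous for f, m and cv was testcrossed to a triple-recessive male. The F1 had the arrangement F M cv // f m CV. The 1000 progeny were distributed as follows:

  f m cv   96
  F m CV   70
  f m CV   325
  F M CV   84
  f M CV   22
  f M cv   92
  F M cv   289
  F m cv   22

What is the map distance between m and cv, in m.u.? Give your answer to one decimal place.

The two rarest classes, F m cv and f M CV, are the double crossovers. Comparing them with the parentals, only the m allele has switched, so m is the middle locus and the order is cv – m – f.
Crossovers in the cv–m interval produce the single-crossover classes F M CV and f m cv (84 + 96 = 180) plus the double crossovers (44).
RF(cv–m) = (180 + 44) / 1000 = 224/1000 = 0.2240 → 22.4 m.u.

22.4 m.u.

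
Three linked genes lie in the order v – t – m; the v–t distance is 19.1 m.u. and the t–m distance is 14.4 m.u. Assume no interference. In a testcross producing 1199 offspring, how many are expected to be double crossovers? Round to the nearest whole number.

33

Map distances give recombination frequencies of 0.191 and 0.144 for the two intervals.
With no interference, expected double-crossover frequency = 0.191 × 0.144 = 0.02750.
Expected number = 0.02750 × 1199 = 32.98 ≈ 33.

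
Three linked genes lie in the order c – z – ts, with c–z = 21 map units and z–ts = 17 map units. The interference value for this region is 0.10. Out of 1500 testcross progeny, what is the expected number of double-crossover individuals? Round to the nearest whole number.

48

Map distances give recombination frequencies of 0.210 and 0.170 for the two intervals.
With interference 0.10 (so coincidence = 0.90), expected double-crossover frequency = 0.210 × 0.170 × 0.90 = 0.03213.
Expected number = 0.03213 × 1500 = 48.20 ≈ 48.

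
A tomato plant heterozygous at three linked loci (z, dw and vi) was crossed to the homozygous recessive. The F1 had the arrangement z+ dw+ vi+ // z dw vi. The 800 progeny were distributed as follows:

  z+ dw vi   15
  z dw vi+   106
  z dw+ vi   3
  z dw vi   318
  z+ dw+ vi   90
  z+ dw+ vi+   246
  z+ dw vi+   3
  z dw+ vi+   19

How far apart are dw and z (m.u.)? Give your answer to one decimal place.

The two rarest classes, z+ dw vi+ and z dw+ vi, are the double crossovers. Comparing them with the parentals, only the dw allele has switched, so dw is the middle locus and the order is z – dw – vi.
Crossovers in the z–dw interval produce the single-crossover classes z dw+ vi+ and z+ dw vi (19 + 15 = 34) plus the double crossovers (6).
RF(z–dw) = (34 + 6) / 800 = 40/800 = 0.0500 → 5.0 m.u.

5.0 m.u.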